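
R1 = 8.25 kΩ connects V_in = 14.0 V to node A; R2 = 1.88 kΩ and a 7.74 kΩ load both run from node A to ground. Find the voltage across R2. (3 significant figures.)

V_out ≈ 2.17 V

R2 ‖ R_L = (1.88 × 7.74)/(1.88 + 7.74) = 1.513 kΩ.
Then V_out = V_in · R2'/(R1 + R2') = 14.0 × 1.513/9.763 = 2.169 V.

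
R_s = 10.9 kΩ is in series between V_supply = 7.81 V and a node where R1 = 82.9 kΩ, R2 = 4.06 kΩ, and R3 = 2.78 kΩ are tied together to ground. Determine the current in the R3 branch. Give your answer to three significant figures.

I ≈ 0.363 mA

Equivalent of the parallel group: R_p = 1.618 kΩ.
Node voltage V_A = V_supply · R_p/(R_s + R_p) = 7.81 × 0.1292 = 1.009 V.
I(R3) = V_A / R3 = 1.009/2.78 = 0.3631 mA.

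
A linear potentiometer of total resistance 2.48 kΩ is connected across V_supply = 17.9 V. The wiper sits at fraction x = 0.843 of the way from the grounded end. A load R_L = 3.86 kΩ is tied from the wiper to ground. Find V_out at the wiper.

V_out ≈ 13.9 V

The pot divides into 0.3894 kΩ above the wiper and 2.091 kΩ below.
R_L loads the lower segment: effective lower R = 1.356 kΩ.
Loaded-divider output: V_out = 17.9 × 0.7769 = 13.91 V.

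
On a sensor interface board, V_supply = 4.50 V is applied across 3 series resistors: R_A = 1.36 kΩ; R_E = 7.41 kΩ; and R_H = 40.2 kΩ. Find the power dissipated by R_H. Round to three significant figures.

P ≈ 0.339 mW

Series current I = V_supply/ΣR = 4.50/48.97 = 0.09189 mA.
V(R_H) = I·R = 3.694 V; P = V·I = 3.694 × 0.09189 = 0.3395 mW.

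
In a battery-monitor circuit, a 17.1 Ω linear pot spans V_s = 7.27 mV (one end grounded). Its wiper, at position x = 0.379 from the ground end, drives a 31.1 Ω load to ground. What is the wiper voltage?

Split the track: R_lower = x·R_p = 6.481 Ω, R_upper = (1−x)·R_p = 10.62 Ω.
R_L loads the lower segment: effective lower R = 5.363 Ω.
Then V_out = V_s · 5.363/(10.62 + 5.363) = 2.440 mV.
(Unloaded: V_out = x·V_s = 2.76 mV.)

V_out ≈ 2.44 mV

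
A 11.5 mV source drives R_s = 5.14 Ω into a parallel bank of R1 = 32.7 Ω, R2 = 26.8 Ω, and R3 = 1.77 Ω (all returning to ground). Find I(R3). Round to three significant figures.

I ≈ 1.53 mA

Parallel bank: R_p = 1/(1/32.7 + 1/26.8 + 1/1.77) = 1.580 Ω.
V_A = 11.5 × 1.580/6.720 = 2.704 mV.
Branch current I = V_A/R3 = 2.704/1.77 = 1.528 mA.
(Check via current divider: I_total = 1.711 mA; share G_k/ΣG = 0.8927 → same result.)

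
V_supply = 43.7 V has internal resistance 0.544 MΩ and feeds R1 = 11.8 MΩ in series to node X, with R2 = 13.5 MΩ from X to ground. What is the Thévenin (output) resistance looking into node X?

R_th ≈ 6.45 MΩ

R1' = 0.544 + 11.8 = 12.34 MΩ (source resistance + R1).
Looking into X with the source shorted: R_th = R1'·R2/(R1'+R2) = 12.34 × 13.5/25.84 = 6.448 MΩ.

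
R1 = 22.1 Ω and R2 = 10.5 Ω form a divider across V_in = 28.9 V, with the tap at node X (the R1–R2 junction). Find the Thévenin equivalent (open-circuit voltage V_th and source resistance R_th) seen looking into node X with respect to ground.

V_th ≈ 9.31 V, R_th ≈ 7.12 Ω

Open-circuit (no load on X): V_th = V_in · R2/(R1 + R2) = 28.9 × 10.5/(22.10 + 10.5) = 9.308 V.
Looking into X with the source shorted: R_th = R1·R2/(R1+R2) = 22.10 × 10.5/32.60 = 7.118 Ω.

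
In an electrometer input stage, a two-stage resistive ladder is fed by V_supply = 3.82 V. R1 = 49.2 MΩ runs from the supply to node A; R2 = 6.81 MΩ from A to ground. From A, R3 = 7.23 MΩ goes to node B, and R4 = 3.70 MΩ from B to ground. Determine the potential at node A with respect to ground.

Node A sees R2 in parallel with the series input of stage 2, R3 + R4 = 10.93 MΩ.
R2 ‖ (R3+R4) = 4.196 MΩ.
First divider: V_A = V_supply · 4.196/(49.2 + 4.196) = 0.3002 V.

V_A ≈ 0.300 V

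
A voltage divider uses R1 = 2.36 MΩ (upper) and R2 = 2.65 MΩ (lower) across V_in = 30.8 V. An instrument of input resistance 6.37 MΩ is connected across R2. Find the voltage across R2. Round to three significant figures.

V_out ≈ 13.6 V

R2 ‖ R_L = (2.65 × 6.37)/(2.65 + 6.37) = 1.871 MΩ.
Voltage divider with the loaded lower leg: V_out = 30.8 × 1.871/(2.36 + 1.871) = 30.8 × 0.4423 = 13.62 V.
(Unloaded it would be 16.3 V; the load pulls it down.)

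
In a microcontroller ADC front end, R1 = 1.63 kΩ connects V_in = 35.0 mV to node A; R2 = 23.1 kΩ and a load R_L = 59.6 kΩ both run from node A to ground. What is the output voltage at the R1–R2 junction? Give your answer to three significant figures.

First combine the lower leg with the load: R2 ‖ R_L = 16.65 kΩ.
Now apply the divider: V_out = 35.0 × 0.9108 = 31.88 mV.

V_out ≈ 31.9 mV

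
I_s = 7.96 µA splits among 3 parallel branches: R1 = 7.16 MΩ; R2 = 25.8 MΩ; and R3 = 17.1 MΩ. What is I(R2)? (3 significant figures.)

ΣG = 1/7.16 + 1/25.8 + 1/17.1 = 0.2369.
By the current-divider rule, I = I_s · G_k/ΣG = 7.96 × 0.1636 = 1.302 µA.

I ≈ 1.30 µA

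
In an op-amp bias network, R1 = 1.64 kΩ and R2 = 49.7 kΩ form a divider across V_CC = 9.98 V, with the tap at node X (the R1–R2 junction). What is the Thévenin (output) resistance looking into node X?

With V_CC suppressed (replaced by a short), R_th = R1 ‖ R2 = (1.640 × 49.7)/(1.640 + 49.7) = 1.588 kΩ.

R_th ≈ 1.59 kΩ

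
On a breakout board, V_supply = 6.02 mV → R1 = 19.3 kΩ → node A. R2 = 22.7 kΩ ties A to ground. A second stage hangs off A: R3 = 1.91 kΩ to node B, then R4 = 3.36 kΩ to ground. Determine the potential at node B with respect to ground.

V_B ≈ 0.696 mV

Looking into the second stage from A: R3 + R4 = 5.270 kΩ appears in parallel with R2.
R2 ‖ (R3+R4) = 4.277 kΩ.
First divider: V_A = V_supply · 4.277/(19.3 + 4.277) = 1.092 mV.
V_B = V_A × 0.6376 = 0.6963 mV.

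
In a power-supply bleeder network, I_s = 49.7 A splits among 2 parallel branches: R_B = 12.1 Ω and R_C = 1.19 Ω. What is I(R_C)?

With just two branches, the current splits inversely with resistance.
I(R_C) = 49.7 × 12.1/(12.1 + 1.19) = 49.7 × 0.9105 = 45.25 A.

I ≈ 45.2 A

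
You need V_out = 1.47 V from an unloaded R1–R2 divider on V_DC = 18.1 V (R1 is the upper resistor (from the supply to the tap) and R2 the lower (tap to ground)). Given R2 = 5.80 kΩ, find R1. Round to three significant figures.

V_out/V_DC = R2/(R1+R2) = 0.08122.
Rearranging, R1 = R2·(1−k)/k = 5.80 × 11.31 = 65.61 kΩ.

R1 ≈ 65.6 kΩ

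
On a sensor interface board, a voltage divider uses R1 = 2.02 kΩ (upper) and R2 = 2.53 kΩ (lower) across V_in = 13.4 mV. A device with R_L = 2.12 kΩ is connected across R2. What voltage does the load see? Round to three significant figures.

First combine the lower leg with the load: R2 ‖ R_L = 1.153 kΩ.
Voltage divider with the loaded lower leg: V_out = 13.4 × 1.153/(2.02 + 1.153) = 13.4 × 0.3635 = 4.871 mV.
(Unloaded it would be 7.45 mV; the load pulls it down.)

V_out ≈ 4.87 mV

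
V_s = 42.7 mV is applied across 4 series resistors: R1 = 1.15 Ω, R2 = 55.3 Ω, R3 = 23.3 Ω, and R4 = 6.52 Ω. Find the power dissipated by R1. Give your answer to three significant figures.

ΣR = 86.27 Ω → I = 42.7/86.27 = 0.4950 mA.
V(R1) = I·R = 0.5692 mV; P = V·I = 0.5692 × 0.4950 = 0.2817 µW.

P ≈ 0.282 µW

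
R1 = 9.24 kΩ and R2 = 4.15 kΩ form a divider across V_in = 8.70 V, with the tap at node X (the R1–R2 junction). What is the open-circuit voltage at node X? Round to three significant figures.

V_th is the unloaded tap voltage: V_in · R2/(R1+R2) = 8.70 × 0.3099 = 2.696 V.

V_th ≈ 2.70 V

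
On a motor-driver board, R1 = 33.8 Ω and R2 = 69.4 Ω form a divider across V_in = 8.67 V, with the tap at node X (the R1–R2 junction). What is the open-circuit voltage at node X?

V_th is the unloaded tap voltage: V_in · R2/(R1+R2) = 8.67 × 0.6725 = 5.830 V.

V_th ≈ 5.83 V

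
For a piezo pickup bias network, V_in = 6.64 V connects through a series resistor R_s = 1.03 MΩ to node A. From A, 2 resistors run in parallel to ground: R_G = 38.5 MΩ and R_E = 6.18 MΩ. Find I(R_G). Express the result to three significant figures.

I ≈ 0.145 µA

Combine the parallel branches: R_p = (1/38.5 + 1/6.18)⁻¹ = 5.325 MΩ.
V_A = 6.64 × 5.325/6.355 = 5.564 V.
I(R_G) = V_A / R_G = 5.564/38.5 = 0.1445 µA.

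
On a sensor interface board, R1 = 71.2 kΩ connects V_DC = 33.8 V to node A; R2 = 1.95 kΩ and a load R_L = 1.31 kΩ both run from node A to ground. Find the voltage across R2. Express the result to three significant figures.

V_out ≈ 0.368 V

First combine the lower leg with the load: R2 ‖ R_L = 0.7836 kΩ.
Then V_out = V_DC · R2'/(R1 + R2') = 33.8 × 0.7836/71.98 = 0.3679 V.
(Unloaded it would be 0.901 V; the load pulls it down.)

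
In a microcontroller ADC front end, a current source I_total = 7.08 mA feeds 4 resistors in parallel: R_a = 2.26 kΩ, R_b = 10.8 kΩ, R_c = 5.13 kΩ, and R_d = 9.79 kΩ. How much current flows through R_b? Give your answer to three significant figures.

I ≈ 0.788 mA

Total conductance ΣG = 1/2.26 + 1/10.8 + 1/5.13 + 1/9.79 = 0.8321 (units of 1/kΩ).
Current divider: I(R_b) = I_total · G_k/ΣG = 7.08 × (0.09259/0.8321) = 7.08 × 0.1113 = 0.7878 mA.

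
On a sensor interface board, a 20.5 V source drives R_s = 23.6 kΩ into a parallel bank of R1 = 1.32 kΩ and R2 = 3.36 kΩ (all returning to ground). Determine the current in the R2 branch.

I ≈ 0.236 mA

Combine the parallel branches: R_p = (1/1.32 + 1/3.36)⁻¹ = 0.9477 kΩ.
V_A = 20.5 × 0.9477/24.55 = 0.7914 V.
Branch current I = V_A/R2 = 0.7914/3.36 = 0.2355 mA.
(Check via current divider: I_total = 0.8351 mA; share G_k/ΣG = 0.2821 → same result.)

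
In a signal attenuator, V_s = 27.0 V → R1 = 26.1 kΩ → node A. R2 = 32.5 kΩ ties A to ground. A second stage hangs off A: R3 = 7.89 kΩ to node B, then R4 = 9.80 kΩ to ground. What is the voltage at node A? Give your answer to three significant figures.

Looking into the second stage from A: R3 + R4 = 17.69 kΩ appears in parallel with R2.
Effective lower resistance at A: R2 ‖ 17.69 = 11.45 kΩ.
First divider: V_A = V_s · 11.45/(26.1 + 11.45) = 8.236 V.

V_A ≈ 8.24 V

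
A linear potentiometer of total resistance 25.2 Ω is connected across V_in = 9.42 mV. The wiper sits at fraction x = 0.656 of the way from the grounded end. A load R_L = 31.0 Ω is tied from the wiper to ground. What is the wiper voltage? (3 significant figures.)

Split the track: R_lower = x·R_p = 16.53 Ω, R_upper = (1−x)·R_p = 8.669 Ω.
Lower segment in parallel with the load: 16.53 ‖ 31.0 = 10.78 Ω.
V_out = 9.42 × 10.78/(8.669 + 10.78) = 5.222 mV.
(Unloaded: V_out = x·V_in = 6.18 mV.)

V_out ≈ 5.22 mV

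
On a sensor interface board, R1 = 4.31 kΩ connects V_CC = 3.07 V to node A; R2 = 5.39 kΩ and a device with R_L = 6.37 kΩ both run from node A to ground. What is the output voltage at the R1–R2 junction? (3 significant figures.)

First combine the lower leg with the load: R2 ‖ R_L = 2.920 kΩ.
Voltage divider with the loaded lower leg: V_out = 3.07 × 2.920/(4.31 + 2.920) = 3.07 × 0.4038 = 1.240 V.

V_out ≈ 1.24 V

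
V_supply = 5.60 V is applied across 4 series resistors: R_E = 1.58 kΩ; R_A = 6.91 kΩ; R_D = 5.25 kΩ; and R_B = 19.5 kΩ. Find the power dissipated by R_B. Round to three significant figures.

The common current is I = 5.60/33.24 = 0.1685 mA.
V(R_B) = I·R = 3.285 V; P = V·I = 3.285 × 0.1685 = 0.5535 mW.

P ≈ 0.553 mW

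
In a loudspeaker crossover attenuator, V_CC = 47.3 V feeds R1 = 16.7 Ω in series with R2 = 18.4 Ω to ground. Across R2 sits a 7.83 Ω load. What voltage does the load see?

V_out ≈ 11.7 V

The load sits in parallel with R2, giving an effective lower resistance R2' = R2·R_L/(R2+R_L) = 5.493 Ω.
Voltage divider with the loaded lower leg: V_out = 47.3 × 5.493/(16.7 + 5.493) = 47.3 × 0.2475 = 11.71 V.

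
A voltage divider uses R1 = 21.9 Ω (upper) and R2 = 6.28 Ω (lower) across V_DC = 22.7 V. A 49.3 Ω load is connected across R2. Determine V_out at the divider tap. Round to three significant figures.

R2 ‖ R_L = (6.28 × 49.3)/(6.28 + 49.3) = 5.570 Ω.
Now apply the divider: V_out = 22.7 × 0.2028 = 4.603 V.

V_out ≈ 4.60 V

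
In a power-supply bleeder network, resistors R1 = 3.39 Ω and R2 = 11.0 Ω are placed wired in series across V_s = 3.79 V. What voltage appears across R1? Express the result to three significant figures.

ΣR = 3.39 + 11.0 = 14.39 Ω.
Voltage divider: V = V_s · (3.390 / 14.39) = 3.79 × 0.2356 = 0.8928 V.

V ≈ 0.893 V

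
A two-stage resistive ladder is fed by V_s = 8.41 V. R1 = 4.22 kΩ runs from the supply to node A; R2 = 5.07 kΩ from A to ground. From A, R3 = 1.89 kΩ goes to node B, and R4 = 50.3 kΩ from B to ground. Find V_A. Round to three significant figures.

V_A ≈ 4.40 V

Looking into the second stage from A: R3 + R4 = 52.19 kΩ appears in parallel with R2.
R2 ‖ (R3+R4) = 4.621 kΩ.
First divider: V_A = V_s · 4.621/(4.22 + 4.621) = 4.396 V.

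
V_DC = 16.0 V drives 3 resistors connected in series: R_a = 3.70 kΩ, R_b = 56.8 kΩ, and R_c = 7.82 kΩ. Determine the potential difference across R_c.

V ≈ 1.83 V

Total series resistance ΣR = 3.70 + 56.8 + 7.82 = 68.32 kΩ.
By the voltage-divider rule, V = 16.0 × 7.820/68.32 = 1.831 V.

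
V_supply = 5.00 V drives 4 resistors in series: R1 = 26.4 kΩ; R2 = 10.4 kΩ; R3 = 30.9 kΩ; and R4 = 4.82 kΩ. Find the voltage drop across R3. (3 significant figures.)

Series total: ΣR = 26.4 + 10.4 + 30.9 + 4.82 = 72.52 kΩ.
By the voltage-divider rule, V = 5.00 × 30.90/72.52 = 2.130 V.

V ≈ 2.13 V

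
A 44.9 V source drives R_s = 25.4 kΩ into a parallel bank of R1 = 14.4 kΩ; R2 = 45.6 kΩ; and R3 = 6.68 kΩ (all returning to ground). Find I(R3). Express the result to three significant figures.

Combine the parallel branches: R_p = (1/14.4 + 1/45.6 + 1/6.68)⁻¹ = 4.148 kΩ.
V_A = 44.9 × 4.148/29.55 = 6.303 V.
I(R3) = V_A / R3 = 6.303/6.68 = 0.9436 mA.
(Check via current divider: I_total = 1.520 mA; share G_k/ΣG = 0.6210 → same result.)

I ≈ 0.944 mA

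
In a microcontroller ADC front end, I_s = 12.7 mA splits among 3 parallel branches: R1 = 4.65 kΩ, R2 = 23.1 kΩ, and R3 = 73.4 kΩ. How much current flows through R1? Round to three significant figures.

I ≈ 10.0 mA

Conductances: ΣG = 1/4.65 + 1/23.1 + 1/73.4 = 0.2720 (1/kΩ).
Current divider: I(R1) = I_s · G_k/ΣG = 12.7 × (0.2151/0.2720) = 12.7 × 0.7907 = 10.04 mA.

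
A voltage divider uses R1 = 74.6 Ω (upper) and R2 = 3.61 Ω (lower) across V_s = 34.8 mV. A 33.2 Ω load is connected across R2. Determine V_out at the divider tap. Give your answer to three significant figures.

V_out ≈ 1.46 mV

The load sits in parallel with R2, giving an effective lower resistance R2' = R2·R_L/(R2+R_L) = 3.256 Ω.
Now apply the divider: V_out = 34.8 × 0.04182 = 1.455 mV.
(Unloaded it would be 1.61 mV; the load pulls it down.)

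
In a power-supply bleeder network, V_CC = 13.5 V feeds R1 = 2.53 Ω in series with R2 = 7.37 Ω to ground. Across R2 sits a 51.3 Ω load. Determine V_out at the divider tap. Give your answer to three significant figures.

The load sits in parallel with R2, giving an effective lower resistance R2' = R2·R_L/(R2+R_L) = 6.444 Ω.
Now apply the divider: V_out = 13.5 × 0.7181 = 9.694 V.

V_out ≈ 9.69 V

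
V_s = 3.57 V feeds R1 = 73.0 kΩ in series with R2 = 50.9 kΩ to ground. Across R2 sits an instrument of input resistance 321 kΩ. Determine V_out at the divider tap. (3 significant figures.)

R2 ‖ R_L = (50.9 × 321)/(50.9 + 321) = 43.93 kΩ.
Voltage divider with the loaded lower leg: V_out = 3.57 × 43.93/(73.0 + 43.93) = 3.57 × 0.3757 = 1.341 V.

V_out ≈ 1.34 V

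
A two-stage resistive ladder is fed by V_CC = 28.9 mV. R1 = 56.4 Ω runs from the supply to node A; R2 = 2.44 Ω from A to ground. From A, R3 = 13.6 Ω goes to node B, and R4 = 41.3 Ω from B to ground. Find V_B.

Node A sees R2 in parallel with the series input of stage 2, R3 + R4 = 54.90 Ω.
R2 ‖ (R3+R4) = 2.336 Ω.
So V_A = 28.9 × 0.03977 = 1.149 mV.
Then the unloaded second divider: V_B = V_A × R4/(R3+R4) = 1.149 × 0.7523 = 0.8647 mV.

V_B ≈ 0.865 mV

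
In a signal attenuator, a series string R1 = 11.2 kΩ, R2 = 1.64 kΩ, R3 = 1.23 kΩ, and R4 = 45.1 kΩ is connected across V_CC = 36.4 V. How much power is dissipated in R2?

Series current I = V_CC/ΣR = 36.4/59.17 = 0.6152 mA.
P = I²R = 0.3784 × 1.64 = 0.6206 mW.

P ≈ 0.621 mW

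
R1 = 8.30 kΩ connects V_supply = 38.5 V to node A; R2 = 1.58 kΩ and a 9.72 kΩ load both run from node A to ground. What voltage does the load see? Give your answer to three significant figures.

First combine the lower leg with the load: R2 ‖ R_L = 1.359 kΩ.
Voltage divider with the loaded lower leg: V_out = 38.5 × 1.359/(8.30 + 1.359) = 38.5 × 0.1407 = 5.417 V.
(Unloaded it would be 6.16 V; the load pulls it down.)

V_out ≈ 5.42 V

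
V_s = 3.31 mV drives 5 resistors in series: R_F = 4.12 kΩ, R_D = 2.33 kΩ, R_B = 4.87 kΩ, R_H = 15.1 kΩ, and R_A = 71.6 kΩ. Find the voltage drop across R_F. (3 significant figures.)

V ≈ 0.139 mV

ΣR = 4.12 + 2.33 + 4.87 + 15.1 + 71.6 = 98.02 kΩ.
V = V_s · R/ΣR = 3.31 × 0.04203 = 0.1391 mV.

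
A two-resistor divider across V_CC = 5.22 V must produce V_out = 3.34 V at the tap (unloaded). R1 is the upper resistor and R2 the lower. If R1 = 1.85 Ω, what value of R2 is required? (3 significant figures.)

The divider ratio is R2/(R1+R2) = 3.34/5.22 = 0.6398.
R2 = R1 · 0.6398/(1 − 0.6398) = 3.287 Ω.

R2 ≈ 3.29 Ω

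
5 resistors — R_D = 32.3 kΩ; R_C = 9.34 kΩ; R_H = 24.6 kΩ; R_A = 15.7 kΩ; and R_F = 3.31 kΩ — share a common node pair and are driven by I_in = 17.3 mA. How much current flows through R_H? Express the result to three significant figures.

I ≈ 1.29 mA

ΣG = 1/32.3 + 1/9.34 + 1/24.6 + 1/15.7 + 1/3.31 = 0.5445.
By the current-divider rule, I = I_in · G_k/ΣG = 17.3 × 0.07466 = 1.292 mA.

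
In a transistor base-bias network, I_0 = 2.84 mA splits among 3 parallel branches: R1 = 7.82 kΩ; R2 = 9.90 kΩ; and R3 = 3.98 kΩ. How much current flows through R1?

I ≈ 0.756 mA

ΣG = 1/7.82 + 1/9.90 + 1/3.98 = 0.4801.
R1 takes the fraction G_k/ΣG = 0.1279/0.4801 = 0.2663, so I = 2.84 × 0.2663 = 0.7564 mA.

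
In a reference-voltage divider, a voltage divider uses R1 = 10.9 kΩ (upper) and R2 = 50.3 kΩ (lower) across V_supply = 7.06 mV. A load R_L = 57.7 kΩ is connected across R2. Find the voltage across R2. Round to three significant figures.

R2 ‖ R_L = (50.3 × 57.7)/(50.3 + 57.7) = 26.87 kΩ.
Voltage divider with the loaded lower leg: V_out = 7.06 × 26.87/(10.9 + 26.87) = 7.06 × 0.7114 = 5.023 mV.

V_out ≈ 5.02 mV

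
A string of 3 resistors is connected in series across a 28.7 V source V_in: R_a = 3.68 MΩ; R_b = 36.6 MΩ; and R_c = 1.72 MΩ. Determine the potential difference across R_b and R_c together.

Series total: ΣR = 3.68 + 36.6 + 1.72 = 42.00 MΩ.
R_{R_b..R_c} = 36.6 + 1.72 = 38.32 MΩ.
Voltage divider: V = V_in · (38.32 / 42.00) = 28.7 × 0.9124 = 26.19 V.

V ≈ 26.2 V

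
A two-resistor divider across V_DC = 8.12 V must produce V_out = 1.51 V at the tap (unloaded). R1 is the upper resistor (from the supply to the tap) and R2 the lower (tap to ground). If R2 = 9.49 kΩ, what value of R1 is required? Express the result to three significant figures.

R1 ≈ 41.5 kΩ

Required fraction k = V_out/V_DC = 0.1860.
R1 = R2·(1/k − 1) = 9.49 × 4.377 = 41.54 kΩ.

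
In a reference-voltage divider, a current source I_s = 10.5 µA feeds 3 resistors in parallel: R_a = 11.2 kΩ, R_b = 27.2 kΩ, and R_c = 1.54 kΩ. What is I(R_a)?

Total conductance ΣG = 1/11.2 + 1/27.2 + 1/1.54 = 0.7754 (units of 1/kΩ).
Current divider: I(R_a) = I_s · G_k/ΣG = 10.5 × (0.08929/0.7754) = 10.5 × 0.1151 = 1.209 µA.

I ≈ 1.21 µA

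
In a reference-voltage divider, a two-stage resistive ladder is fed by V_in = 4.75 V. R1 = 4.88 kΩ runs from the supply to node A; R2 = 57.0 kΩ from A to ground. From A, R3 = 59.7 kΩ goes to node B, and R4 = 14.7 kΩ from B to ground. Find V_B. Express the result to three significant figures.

V_B ≈ 0.815 V

The second stage (R3 + R4 = 74.40 kΩ) loads node A in parallel with R2.
R2 ‖ (R3+R4) = 32.27 kΩ.
First divider: V_A = V_in · 32.27/(4.88 + 32.27) = 4.126 V.
Then the unloaded second divider: V_B = V_A × R4/(R3+R4) = 4.126 × 0.1976 = 0.8152 V.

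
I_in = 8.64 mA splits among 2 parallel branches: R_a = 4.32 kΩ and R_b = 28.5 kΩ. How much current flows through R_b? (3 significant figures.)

With just two branches, the current splits inversely with resistance.
I(R_b) = 8.64 × 4.32/(4.32 + 28.5) = 8.64 × 0.1316 = 1.137 mA.

I ≈ 1.14 mA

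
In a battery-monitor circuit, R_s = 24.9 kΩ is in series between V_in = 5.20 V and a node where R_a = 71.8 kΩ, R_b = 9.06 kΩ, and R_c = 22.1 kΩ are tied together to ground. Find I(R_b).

I ≈ 0.110 mA

Parallel bank: R_p = 1/(1/71.8 + 1/9.06 + 1/22.1) = 5.898 kΩ.
V_A by voltage divider: V_A = 5.20 × 5.898/(24.9 + 5.898) = 0.9958 V.
I(R_b) = V_A / R_b = 0.9958/9.06 = 0.1099 mA.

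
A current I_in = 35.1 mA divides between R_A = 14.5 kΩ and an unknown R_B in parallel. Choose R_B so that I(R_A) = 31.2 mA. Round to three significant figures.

Two-branch current divider: I_A = I_in · R_B/(R_A + R_B).
With f = 0.8889, R_B = R_A · f/(1−f) = 14.5 × 8.000 = 116.0 kΩ.

R_B ≈ 116 kΩ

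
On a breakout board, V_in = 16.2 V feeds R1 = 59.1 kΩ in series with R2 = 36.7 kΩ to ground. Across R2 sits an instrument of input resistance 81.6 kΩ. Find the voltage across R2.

V_out ≈ 4.86 V

First combine the lower leg with the load: R2 ‖ R_L = 25.31 kΩ.
Then V_out = V_in · R2'/(R1 + R2') = 16.2 × 25.31/84.41 = 4.858 V.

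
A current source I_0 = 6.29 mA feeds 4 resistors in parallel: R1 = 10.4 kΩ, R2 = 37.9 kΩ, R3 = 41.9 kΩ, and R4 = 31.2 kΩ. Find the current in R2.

I ≈ 0.930 mA

Total conductance ΣG = 1/10.4 + 1/37.9 + 1/41.9 + 1/31.2 = 0.1785 (units of 1/kΩ).
By the current-divider rule, I = I_0 · G_k/ΣG = 6.29 × 0.1479 = 0.9300 mA.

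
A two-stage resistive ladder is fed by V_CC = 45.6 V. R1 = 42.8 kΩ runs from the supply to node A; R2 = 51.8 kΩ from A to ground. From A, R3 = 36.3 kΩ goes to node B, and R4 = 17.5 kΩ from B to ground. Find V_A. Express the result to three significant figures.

The second stage (R3 + R4 = 53.80 kΩ) loads node A in parallel with R2.
R2 ‖ (R3+R4) = 26.39 kΩ.
V_A = 45.6 × 26.39/(42.8 + 26.39) = 17.39 V.

V_A ≈ 17.4 V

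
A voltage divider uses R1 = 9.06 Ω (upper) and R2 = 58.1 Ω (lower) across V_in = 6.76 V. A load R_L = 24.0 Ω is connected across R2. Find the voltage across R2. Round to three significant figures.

V_out ≈ 4.41 V

First combine the lower leg with the load: R2 ‖ R_L = 16.98 Ω.
Then V_out = V_in · R2'/(R1 + R2') = 6.76 × 16.98/26.04 = 4.408 V.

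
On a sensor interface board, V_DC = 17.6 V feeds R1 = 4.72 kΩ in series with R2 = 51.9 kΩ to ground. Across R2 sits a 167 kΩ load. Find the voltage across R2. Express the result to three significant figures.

R2 ‖ R_L = (51.9 × 167)/(51.9 + 167) = 39.59 kΩ.
Then V_out = V_DC · R2'/(R1 + R2') = 17.6 × 39.59/44.31 = 15.73 V.
(Unloaded it would be 16.1 V; the load pulls it down.)

V_out ≈ 15.7 V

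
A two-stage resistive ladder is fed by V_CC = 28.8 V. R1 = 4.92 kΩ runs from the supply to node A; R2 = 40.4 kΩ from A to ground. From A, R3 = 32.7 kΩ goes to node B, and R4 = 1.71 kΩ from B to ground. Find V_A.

V_A ≈ 22.8 V

Node A sees R2 in parallel with the series input of stage 2, R3 + R4 = 34.41 kΩ.
R2 ‖ (R3+R4) = 18.58 kΩ.
First divider: V_A = V_CC · 18.58/(4.92 + 18.58) = 22.77 V.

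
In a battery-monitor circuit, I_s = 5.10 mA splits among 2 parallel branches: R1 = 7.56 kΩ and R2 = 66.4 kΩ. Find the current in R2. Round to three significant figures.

Two-branch current divider: I_k = I_s · R_other/(R_1 + R_2).
So I = 5.10 × 7.56/73.96 = 0.5213 mA.

I ≈ 0.521 mA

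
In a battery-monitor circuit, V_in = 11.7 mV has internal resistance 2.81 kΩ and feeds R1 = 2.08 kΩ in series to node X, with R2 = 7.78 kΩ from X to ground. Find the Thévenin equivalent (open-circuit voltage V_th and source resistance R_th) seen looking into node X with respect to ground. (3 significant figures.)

V_th ≈ 7.18 mV, R_th ≈ 3.00 kΩ

R1' = 2.81 + 2.08 = 4.890 kΩ (source resistance + R1).
With X open, the divider is unloaded: V_th = 11.7 × 7.78/12.67 = 7.184 mV.
Looking into X with the source shorted: R_th = R1'·R2/(R1'+R2) = 4.890 × 7.78/12.67 = 3.003 kΩ.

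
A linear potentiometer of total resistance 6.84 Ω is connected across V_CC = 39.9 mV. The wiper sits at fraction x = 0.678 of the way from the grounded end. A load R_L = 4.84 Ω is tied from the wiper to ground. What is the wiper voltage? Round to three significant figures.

V_out ≈ 20.7 mV

Lower segment x·R_p = 4.638 Ω; upper segment (1−x)·R_p = 2.202 Ω.
R_L loads the lower segment: effective lower R = 2.368 Ω.
Loaded-divider output: V_out = 39.9 × 0.5181 = 20.67 mV.
(Unloaded: V_out = x·V_CC = 27.1 mV.)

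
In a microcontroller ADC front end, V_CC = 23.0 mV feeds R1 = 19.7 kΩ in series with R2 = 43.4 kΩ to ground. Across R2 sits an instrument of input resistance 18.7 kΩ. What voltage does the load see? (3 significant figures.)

The load sits in parallel with R2, giving an effective lower resistance R2' = R2·R_L/(R2+R_L) = 13.07 kΩ.
Then V_out = V_CC · R2'/(R1 + R2') = 23.0 × 13.07/32.77 = 9.173 mV.
(Unloaded it would be 15.8 mV; the load pulls it down.)

V_out ≈ 9.17 mV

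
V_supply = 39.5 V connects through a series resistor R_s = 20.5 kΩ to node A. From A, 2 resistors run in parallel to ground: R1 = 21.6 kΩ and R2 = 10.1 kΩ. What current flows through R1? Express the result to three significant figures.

Equivalent of the parallel group: R_p = 6.882 kΩ.
V_A = 39.5 × 6.882/27.38 = 9.928 V.
Branch current I = V_A/R1 = 9.928/21.6 = 0.4596 mA.
(Equivalently: I_total = 1.443 mA, then current-divider fraction G_k/ΣG = 0.3186.)

I ≈ 0.460 mA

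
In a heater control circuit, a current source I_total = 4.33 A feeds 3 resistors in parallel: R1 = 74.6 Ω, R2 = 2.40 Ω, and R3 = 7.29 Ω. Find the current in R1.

ΣG = 1/74.6 + 1/2.40 + 1/7.29 = 0.5672.
Current divider: I(R1) = I_total · G_k/ΣG = 4.33 × (0.01340/0.5672) = 4.33 × 0.02363 = 0.1023 A.

I ≈ 0.102 A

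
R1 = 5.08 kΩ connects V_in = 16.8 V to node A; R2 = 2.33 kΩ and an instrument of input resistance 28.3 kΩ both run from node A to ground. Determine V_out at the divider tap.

V_out ≈ 5.00 V

R2 ‖ R_L = (2.33 × 28.3)/(2.33 + 28.3) = 2.153 kΩ.
Voltage divider with the loaded lower leg: V_out = 16.8 × 2.153/(5.08 + 2.153) = 16.8 × 0.2976 = 5.000 V.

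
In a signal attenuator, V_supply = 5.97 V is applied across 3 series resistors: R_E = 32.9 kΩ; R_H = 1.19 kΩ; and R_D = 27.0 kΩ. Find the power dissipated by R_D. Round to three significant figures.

The common current is I = 5.97/61.09 = 0.09772 mA.
V(R_D) = I·R = 2.639 V; P = V·I = 2.639 × 0.09772 = 0.2579 mW.

P ≈ 0.258 mW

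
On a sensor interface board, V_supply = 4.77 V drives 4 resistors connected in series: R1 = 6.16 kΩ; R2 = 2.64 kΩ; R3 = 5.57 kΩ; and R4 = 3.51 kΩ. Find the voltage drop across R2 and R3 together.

V ≈ 2.19 V

Series total: ΣR = 6.16 + 2.64 + 5.57 + 3.51 = 17.88 kΩ.
R_{R2..R3} = 2.64 + 5.57 = 8.210 kΩ.
V = V_supply · R/ΣR = 4.77 × 0.4592 = 2.190 V.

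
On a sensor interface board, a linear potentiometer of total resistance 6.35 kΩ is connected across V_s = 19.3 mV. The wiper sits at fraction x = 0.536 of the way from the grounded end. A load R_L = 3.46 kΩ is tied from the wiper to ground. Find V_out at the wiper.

The pot divides into 2.946 kΩ above the wiper and 3.404 kΩ below.
(x·R_p) ‖ R_L = 1.716 kΩ.
Then V_out = V_s · 1.716/(2.946 + 1.716) = 7.103 mV.
(Unloaded: V_out = x·V_s = 10.3 mV.)

V_out ≈ 7.10 mV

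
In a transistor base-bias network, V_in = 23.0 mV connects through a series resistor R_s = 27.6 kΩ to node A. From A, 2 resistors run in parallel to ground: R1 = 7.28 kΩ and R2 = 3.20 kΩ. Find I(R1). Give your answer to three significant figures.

Combine the parallel branches: R_p = (1/7.28 + 1/3.20)⁻¹ = 2.223 kΩ.
V_A = 23.0 × 2.223/29.82 = 1.714 mV.
I(R1) = V_A / R1 = 1.714/7.28 = 0.2355 µA.

I ≈ 0.235 µA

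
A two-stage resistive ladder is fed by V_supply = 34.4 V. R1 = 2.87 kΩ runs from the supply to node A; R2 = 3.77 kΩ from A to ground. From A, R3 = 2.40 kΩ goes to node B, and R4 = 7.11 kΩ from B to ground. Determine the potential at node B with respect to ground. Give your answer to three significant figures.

V_B ≈ 12.5 V

The second stage (R3 + R4 = 9.510 kΩ) loads node A in parallel with R2.
Effective lower resistance at A: R2 ‖ 9.510 = 2.700 kΩ.
V_A = 34.4 × 2.700/(2.87 + 2.700) = 16.67 V.
V_B = V_A × 0.7476 = 12.47 V.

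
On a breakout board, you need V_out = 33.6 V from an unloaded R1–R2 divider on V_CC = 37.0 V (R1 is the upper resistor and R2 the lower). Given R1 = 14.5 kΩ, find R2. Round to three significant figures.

V_out/V_CC = R2/(R1+R2) = 0.9081.
R2 = R1 · 0.9081/(1 − 0.9081) = 143.3 kΩ.

R2 ≈ 143 kΩ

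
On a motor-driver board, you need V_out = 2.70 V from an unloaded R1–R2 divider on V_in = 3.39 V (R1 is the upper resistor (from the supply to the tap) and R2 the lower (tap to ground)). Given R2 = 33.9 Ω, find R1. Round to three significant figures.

R1 ≈ 8.66 Ω

Required fraction k = V_out/V_in = 0.7965.
So R1 = R2 · (V_in/V_out − 1) = 33.9 × (3.39/2.70 − 1) = 33.9 × 0.2556 = 8.663 Ω.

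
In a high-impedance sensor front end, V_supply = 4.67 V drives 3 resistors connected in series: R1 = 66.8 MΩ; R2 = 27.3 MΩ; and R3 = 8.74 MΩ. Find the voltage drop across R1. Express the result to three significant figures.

V ≈ 3.03 V

Series total: ΣR = 66.8 + 27.3 + 8.74 = 102.8 MΩ.
By the voltage-divider rule, V = 4.67 × 66.80/102.8 = 3.033 V.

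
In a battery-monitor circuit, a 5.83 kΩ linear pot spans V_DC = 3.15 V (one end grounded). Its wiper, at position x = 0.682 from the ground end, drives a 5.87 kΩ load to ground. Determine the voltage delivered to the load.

Split the track: R_lower = x·R_p = 3.976 kΩ, R_upper = (1−x)·R_p = 1.854 kΩ.
R_L loads the lower segment: effective lower R = 2.370 kΩ.
V_out = 3.15 × 2.370/(1.854 + 2.370) = 1.768 V.

V_out ≈ 1.77 V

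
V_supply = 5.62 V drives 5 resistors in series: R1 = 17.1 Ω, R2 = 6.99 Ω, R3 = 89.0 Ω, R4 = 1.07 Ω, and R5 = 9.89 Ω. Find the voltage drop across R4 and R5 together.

Series total: ΣR = 17.1 + 6.99 + 89.0 + 1.07 + 9.89 = 124.0 Ω.
R_{R4..R5} = 1.07 + 9.89 = 10.96 Ω.
By the voltage-divider rule, V = 5.62 × 10.96/124.0 = 0.4965 V.

V ≈ 0.497 V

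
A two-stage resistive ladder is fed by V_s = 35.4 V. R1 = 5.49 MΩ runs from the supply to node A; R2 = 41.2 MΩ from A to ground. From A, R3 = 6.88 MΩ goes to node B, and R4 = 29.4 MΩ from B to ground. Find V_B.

V_B ≈ 22.3 V

Looking into the second stage from A: R3 + R4 = 36.28 MΩ appears in parallel with R2.
Effective lower resistance at A: R2 ‖ 36.28 = 19.29 MΩ.
V_A = 35.4 × 19.29/(5.49 + 19.29) = 27.56 V.
Stage 2 is unloaded, so V_B = V_A · R4/(R3+R4) = 27.56 × 29.4/36.28 = 22.33 V.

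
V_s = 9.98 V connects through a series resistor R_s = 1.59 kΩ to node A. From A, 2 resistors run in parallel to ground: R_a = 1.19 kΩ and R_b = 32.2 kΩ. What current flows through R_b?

Combine the parallel branches: R_p = (1/1.19 + 1/32.2)⁻¹ = 1.148 kΩ.
V_A = 9.98 × 1.148/2.738 = 4.184 V.
Branch current I = V_A/R_b = 4.184/32.2 = 0.1299 mA.

I ≈ 0.130 mA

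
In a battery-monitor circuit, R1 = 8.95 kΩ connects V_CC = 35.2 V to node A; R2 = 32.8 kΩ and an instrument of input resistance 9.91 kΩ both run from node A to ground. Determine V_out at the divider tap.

V_out ≈ 16.2 V

First combine the lower leg with the load: R2 ‖ R_L = 7.611 kΩ.
Voltage divider with the loaded lower leg: V_out = 35.2 × 7.611/(8.95 + 7.611) = 35.2 × 0.4596 = 16.18 V.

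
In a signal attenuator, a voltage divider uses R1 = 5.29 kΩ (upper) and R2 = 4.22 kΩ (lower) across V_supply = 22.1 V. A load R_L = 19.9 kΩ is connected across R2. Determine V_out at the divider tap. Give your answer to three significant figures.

R2 ‖ R_L = (4.22 × 19.9)/(4.22 + 19.9) = 3.482 kΩ.
Then V_out = V_supply · R2'/(R1 + R2') = 22.1 × 3.482/8.772 = 8.772 V.

V_out ≈ 8.77 V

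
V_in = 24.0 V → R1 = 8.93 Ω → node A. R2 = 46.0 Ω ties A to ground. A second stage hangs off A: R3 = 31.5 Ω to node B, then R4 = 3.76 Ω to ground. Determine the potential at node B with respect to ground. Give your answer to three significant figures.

V_B ≈ 1.77 V

Looking into the second stage from A: R3 + R4 = 35.26 Ω appears in parallel with R2.
Effective lower resistance at A: R2 ‖ 35.26 = 19.96 Ω.
First divider: V_A = V_in · 19.96/(8.93 + 19.96) = 16.58 V.
Then the unloaded second divider: V_B = V_A × R4/(R3+R4) = 16.58 × 0.1066 = 1.768 V.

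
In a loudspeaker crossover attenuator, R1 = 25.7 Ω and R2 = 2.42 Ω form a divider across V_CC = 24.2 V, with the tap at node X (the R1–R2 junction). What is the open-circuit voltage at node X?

V_th ≈ 2.08 V

Open-circuit (no load on X): V_th = V_CC · R2/(R1 + R2) = 24.2 × 2.42/(25.70 + 2.42) = 2.083 V.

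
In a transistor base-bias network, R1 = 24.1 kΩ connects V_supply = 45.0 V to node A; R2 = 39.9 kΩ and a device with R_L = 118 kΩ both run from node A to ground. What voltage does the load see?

V_out ≈ 24.9 V

First combine the lower leg with the load: R2 ‖ R_L = 29.82 kΩ.
Voltage divider with the loaded lower leg: V_out = 45.0 × 29.82/(24.1 + 29.82) = 45.0 × 0.5530 = 24.89 V.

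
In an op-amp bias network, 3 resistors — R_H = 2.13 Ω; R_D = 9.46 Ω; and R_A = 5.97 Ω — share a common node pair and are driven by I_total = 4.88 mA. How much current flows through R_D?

I ≈ 0.695 mA

ΣG = 1/2.13 + 1/9.46 + 1/5.97 = 0.7427.
By the current-divider rule, I = I_total · G_k/ΣG = 4.88 × 0.1423 = 0.6946 mA.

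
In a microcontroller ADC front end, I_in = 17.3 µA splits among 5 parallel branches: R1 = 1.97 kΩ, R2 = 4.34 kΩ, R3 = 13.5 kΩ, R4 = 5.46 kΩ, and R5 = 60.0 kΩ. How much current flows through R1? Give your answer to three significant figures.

I ≈ 8.68 µA

Total conductance ΣG = 1/1.97 + 1/4.34 + 1/13.5 + 1/5.46 + 1/60.0 = 1.012 (units of 1/kΩ).
By the current-divider rule, I = I_in · G_k/ΣG = 17.3 × 0.5016 = 8.678 µA.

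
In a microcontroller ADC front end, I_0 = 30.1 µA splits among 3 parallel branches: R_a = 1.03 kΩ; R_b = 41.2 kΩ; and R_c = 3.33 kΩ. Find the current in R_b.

Conductances: ΣG = 1/1.03 + 1/41.2 + 1/3.33 = 1.295 (1/kΩ).
By the current-divider rule, I = I_0 · G_k/ΣG = 30.1 × 0.01874 = 0.5640 µA.

I ≈ 0.564 µA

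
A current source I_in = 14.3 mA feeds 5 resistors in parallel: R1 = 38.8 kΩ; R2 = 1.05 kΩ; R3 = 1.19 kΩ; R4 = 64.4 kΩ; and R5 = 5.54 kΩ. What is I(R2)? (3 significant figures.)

Total conductance ΣG = 1/38.8 + 1/1.05 + 1/1.19 + 1/64.4 + 1/5.54 = 2.015 (units of 1/kΩ).
R2 takes the fraction G_k/ΣG = 0.9524/2.015 = 0.4728, so I = 14.3 × 0.4728 = 6.760 mA.

I ≈ 6.76 mA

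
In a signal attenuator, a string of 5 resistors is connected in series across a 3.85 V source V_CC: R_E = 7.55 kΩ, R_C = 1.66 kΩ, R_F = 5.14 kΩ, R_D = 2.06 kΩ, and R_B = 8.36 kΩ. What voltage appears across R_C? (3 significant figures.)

V ≈ 0.258 V

Series total: ΣR = 7.55 + 1.66 + 5.14 + 2.06 + 8.36 = 24.77 kΩ.
Voltage divider: V = V_CC · (1.660 / 24.77) = 3.85 × 0.06702 = 0.2580 V.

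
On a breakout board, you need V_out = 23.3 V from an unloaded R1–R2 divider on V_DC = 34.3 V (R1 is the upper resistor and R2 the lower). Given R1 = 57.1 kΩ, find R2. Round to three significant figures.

R2 ≈ 121 kΩ

V_out/V_DC = R2/(R1+R2) = 0.6793.
Rearranging, R2 = R1·k/(1−k) = 57.1 × 2.118 = 120.9 kΩ.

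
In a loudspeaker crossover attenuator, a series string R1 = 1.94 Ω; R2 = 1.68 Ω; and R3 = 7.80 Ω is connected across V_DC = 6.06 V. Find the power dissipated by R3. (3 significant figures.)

Series current I = V_DC/ΣR = 6.06/11.42 = 0.5306 A.
P(R3) = I²·R3 = (0.5306)² × 7.80 = 2.196 W.

P ≈ 2.20 W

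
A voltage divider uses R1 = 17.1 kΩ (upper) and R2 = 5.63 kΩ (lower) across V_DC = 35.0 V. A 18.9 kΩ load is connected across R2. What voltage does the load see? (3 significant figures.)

V_out ≈ 7.08 V

The load sits in parallel with R2, giving an effective lower resistance R2' = R2·R_L/(R2+R_L) = 4.338 kΩ.
Then V_out = V_DC · R2'/(R1 + R2') = 35.0 × 4.338/21.44 = 7.082 V.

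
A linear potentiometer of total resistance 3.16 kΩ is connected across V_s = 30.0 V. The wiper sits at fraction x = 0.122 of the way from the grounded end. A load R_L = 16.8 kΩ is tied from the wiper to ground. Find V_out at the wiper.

V_out ≈ 3.59 V

The pot divides into 2.774 kΩ above the wiper and 0.3855 kΩ below.
R_L loads the lower segment: effective lower R = 0.3769 kΩ.
Then V_out = V_s · 0.3769/(2.774 + 0.3769) = 3.588 V.
(Unloaded: V_out = x·V_s = 3.66 V.)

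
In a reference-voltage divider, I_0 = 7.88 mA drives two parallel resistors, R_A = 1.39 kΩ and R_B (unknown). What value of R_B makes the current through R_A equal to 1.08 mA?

In a two-way split, I_A/I_0 = R_B/(R_A + R_B).
With f = 0.1371, R_B = R_A · f/(1−f) = 1.39 × 0.1588 = 0.2208 kΩ.

R_B ≈ 0.221 kΩ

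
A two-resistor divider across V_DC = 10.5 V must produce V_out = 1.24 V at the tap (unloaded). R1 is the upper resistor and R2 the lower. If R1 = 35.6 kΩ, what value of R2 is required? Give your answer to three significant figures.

Required fraction k = V_out/V_DC = 0.1181.
R2 = R1 · 0.1181/(1 − 0.1181) = 4.767 kΩ.

R2 ≈ 4.77 kΩ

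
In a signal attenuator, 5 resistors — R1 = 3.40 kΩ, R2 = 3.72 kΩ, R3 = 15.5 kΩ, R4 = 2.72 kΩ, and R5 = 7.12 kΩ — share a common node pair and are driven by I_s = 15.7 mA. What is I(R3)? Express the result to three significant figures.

I ≈ 0.892 mA

Conductances: ΣG = 1/3.40 + 1/3.72 + 1/15.5 + 1/2.72 + 1/7.12 = 1.136 (1/kΩ).
By the current-divider rule, I = I_s · G_k/ΣG = 15.7 × 0.05681 = 0.8920 mA.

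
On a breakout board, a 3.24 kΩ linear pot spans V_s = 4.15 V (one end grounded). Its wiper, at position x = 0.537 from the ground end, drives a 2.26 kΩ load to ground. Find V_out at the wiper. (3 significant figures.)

The pot divides into 1.500 kΩ above the wiper and 1.740 kΩ below.
(x·R_p) ‖ R_L = 0.9831 kΩ.
Loaded-divider output: V_out = 4.15 × 0.3959 = 1.643 V.
(Unloaded: V_out = x·V_s = 2.23 V.)

V_out ≈ 1.64 V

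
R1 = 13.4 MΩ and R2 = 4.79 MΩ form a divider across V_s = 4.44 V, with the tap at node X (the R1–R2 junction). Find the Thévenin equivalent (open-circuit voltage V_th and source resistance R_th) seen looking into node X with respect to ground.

Open-circuit (no load on X): V_th = V_s · R2/(R1 + R2) = 4.44 × 4.79/(13.40 + 4.79) = 1.169 V.
Zeroing V_s shorts the top of R1 to ground, so R_th = R1 ‖ R2 = 3.529 MΩ.

V_th ≈ 1.17 V, R_th ≈ 3.53 MΩ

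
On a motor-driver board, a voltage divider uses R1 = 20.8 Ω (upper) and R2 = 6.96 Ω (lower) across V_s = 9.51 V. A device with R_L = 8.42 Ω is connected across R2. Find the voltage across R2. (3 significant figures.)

V_out ≈ 1.47 V

First combine the lower leg with the load: R2 ‖ R_L = 3.810 Ω.
Now apply the divider: V_out = 9.51 × 0.1548 = 1.472 V.
(Unloaded it would be 2.38 V; the load pulls it down.)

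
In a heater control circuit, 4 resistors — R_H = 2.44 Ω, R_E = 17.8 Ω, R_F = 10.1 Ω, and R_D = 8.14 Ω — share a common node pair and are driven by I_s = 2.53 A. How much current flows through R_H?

I ≈ 1.51 A

Conductances: ΣG = 1/2.44 + 1/17.8 + 1/10.1 + 1/8.14 = 0.6879 (1/Ω).
By the current-divider rule, I = I_s · G_k/ΣG = 2.53 × 0.5958 = 1.507 A.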